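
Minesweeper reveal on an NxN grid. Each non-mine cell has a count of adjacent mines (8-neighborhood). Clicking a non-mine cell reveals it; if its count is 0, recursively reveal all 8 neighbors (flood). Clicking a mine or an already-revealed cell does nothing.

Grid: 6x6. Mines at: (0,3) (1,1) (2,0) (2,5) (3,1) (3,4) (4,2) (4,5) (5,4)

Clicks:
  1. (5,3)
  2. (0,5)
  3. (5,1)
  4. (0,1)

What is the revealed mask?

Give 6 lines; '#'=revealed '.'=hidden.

Answer: .#..##
....##
......
......
......
.#.#..

Derivation:
Click 1 (5,3) count=2: revealed 1 new [(5,3)] -> total=1
Click 2 (0,5) count=0: revealed 4 new [(0,4) (0,5) (1,4) (1,5)] -> total=5
Click 3 (5,1) count=1: revealed 1 new [(5,1)] -> total=6
Click 4 (0,1) count=1: revealed 1 new [(0,1)] -> total=7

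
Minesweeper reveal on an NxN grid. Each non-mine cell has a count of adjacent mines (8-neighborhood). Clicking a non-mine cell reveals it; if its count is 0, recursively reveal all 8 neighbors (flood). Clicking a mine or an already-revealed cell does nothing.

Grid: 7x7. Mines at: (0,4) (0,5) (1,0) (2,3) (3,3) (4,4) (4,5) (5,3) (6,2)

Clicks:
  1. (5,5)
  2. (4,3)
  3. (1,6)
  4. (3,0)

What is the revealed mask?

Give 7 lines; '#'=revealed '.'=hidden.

Answer: .......
......#
###....
###....
####...
###..#.
##.....

Derivation:
Click 1 (5,5) count=2: revealed 1 new [(5,5)] -> total=1
Click 2 (4,3) count=3: revealed 1 new [(4,3)] -> total=2
Click 3 (1,6) count=1: revealed 1 new [(1,6)] -> total=3
Click 4 (3,0) count=0: revealed 14 new [(2,0) (2,1) (2,2) (3,0) (3,1) (3,2) (4,0) (4,1) (4,2) (5,0) (5,1) (5,2) (6,0) (6,1)] -> total=17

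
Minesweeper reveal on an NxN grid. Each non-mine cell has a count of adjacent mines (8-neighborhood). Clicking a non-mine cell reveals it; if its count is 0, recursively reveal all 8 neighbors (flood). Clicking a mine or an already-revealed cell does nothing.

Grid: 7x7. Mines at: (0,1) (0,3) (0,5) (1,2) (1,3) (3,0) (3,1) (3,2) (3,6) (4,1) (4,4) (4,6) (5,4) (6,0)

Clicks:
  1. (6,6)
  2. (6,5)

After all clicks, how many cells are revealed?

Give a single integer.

Answer: 4

Derivation:
Click 1 (6,6) count=0: revealed 4 new [(5,5) (5,6) (6,5) (6,6)] -> total=4
Click 2 (6,5) count=1: revealed 0 new [(none)] -> total=4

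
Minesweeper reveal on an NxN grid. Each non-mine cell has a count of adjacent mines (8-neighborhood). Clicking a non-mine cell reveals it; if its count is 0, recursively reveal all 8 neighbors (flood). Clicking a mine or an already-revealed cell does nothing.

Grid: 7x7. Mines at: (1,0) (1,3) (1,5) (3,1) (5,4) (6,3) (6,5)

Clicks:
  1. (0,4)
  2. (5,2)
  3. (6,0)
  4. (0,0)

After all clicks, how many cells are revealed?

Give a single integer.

Answer: 11

Derivation:
Click 1 (0,4) count=2: revealed 1 new [(0,4)] -> total=1
Click 2 (5,2) count=1: revealed 1 new [(5,2)] -> total=2
Click 3 (6,0) count=0: revealed 8 new [(4,0) (4,1) (4,2) (5,0) (5,1) (6,0) (6,1) (6,2)] -> total=10
Click 4 (0,0) count=1: revealed 1 new [(0,0)] -> total=11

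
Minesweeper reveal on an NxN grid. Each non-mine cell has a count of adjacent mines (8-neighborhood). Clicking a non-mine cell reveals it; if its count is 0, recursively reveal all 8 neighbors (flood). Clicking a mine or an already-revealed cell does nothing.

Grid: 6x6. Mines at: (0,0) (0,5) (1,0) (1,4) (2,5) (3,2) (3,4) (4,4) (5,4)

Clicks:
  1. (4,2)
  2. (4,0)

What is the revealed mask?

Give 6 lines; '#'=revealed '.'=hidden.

Answer: ......
......
##....
##....
####..
####..

Derivation:
Click 1 (4,2) count=1: revealed 1 new [(4,2)] -> total=1
Click 2 (4,0) count=0: revealed 11 new [(2,0) (2,1) (3,0) (3,1) (4,0) (4,1) (4,3) (5,0) (5,1) (5,2) (5,3)] -> total=12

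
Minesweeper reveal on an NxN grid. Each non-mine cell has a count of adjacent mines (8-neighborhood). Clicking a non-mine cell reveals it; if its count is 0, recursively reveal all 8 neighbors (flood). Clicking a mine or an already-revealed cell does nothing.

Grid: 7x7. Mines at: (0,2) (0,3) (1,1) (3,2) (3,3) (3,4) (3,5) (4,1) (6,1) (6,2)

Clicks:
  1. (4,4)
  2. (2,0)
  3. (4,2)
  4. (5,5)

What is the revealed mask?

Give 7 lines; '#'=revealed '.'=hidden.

Click 1 (4,4) count=3: revealed 1 new [(4,4)] -> total=1
Click 2 (2,0) count=1: revealed 1 new [(2,0)] -> total=2
Click 3 (4,2) count=3: revealed 1 new [(4,2)] -> total=3
Click 4 (5,5) count=0: revealed 11 new [(4,3) (4,5) (4,6) (5,3) (5,4) (5,5) (5,6) (6,3) (6,4) (6,5) (6,6)] -> total=14

Answer: .......
.......
#......
.......
..#####
...####
...####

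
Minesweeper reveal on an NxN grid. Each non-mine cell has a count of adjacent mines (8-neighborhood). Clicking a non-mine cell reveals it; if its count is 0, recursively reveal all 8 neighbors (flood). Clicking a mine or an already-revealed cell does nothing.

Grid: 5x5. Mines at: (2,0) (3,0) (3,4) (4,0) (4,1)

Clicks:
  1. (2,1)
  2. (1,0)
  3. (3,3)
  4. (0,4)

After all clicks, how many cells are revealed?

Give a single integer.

Answer: 17

Derivation:
Click 1 (2,1) count=2: revealed 1 new [(2,1)] -> total=1
Click 2 (1,0) count=1: revealed 1 new [(1,0)] -> total=2
Click 3 (3,3) count=1: revealed 1 new [(3,3)] -> total=3
Click 4 (0,4) count=0: revealed 14 new [(0,0) (0,1) (0,2) (0,3) (0,4) (1,1) (1,2) (1,3) (1,4) (2,2) (2,3) (2,4) (3,1) (3,2)] -> total=17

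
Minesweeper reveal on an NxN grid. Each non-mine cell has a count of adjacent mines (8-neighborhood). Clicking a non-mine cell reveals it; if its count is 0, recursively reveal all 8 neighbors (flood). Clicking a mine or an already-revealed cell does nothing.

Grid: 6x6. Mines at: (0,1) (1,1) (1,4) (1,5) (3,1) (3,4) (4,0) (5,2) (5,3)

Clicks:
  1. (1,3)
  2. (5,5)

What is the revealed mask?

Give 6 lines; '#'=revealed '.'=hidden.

Click 1 (1,3) count=1: revealed 1 new [(1,3)] -> total=1
Click 2 (5,5) count=0: revealed 4 new [(4,4) (4,5) (5,4) (5,5)] -> total=5

Answer: ......
...#..
......
......
....##
....##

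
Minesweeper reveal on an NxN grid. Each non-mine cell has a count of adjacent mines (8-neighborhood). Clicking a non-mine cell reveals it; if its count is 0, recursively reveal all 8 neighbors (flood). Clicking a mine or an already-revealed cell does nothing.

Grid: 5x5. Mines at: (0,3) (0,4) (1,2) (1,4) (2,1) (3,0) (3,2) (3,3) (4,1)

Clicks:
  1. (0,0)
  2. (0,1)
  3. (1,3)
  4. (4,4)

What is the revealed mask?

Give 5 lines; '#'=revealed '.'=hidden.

Answer: ##...
##.#.
.....
.....
....#

Derivation:
Click 1 (0,0) count=0: revealed 4 new [(0,0) (0,1) (1,0) (1,1)] -> total=4
Click 2 (0,1) count=1: revealed 0 new [(none)] -> total=4
Click 3 (1,3) count=4: revealed 1 new [(1,3)] -> total=5
Click 4 (4,4) count=1: revealed 1 new [(4,4)] -> total=6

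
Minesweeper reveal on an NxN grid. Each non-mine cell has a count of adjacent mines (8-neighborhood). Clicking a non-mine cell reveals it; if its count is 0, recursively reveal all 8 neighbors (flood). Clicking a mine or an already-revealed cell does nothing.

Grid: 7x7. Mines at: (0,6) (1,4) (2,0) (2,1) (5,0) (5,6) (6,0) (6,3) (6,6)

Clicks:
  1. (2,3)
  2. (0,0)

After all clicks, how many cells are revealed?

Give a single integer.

Answer: 9

Derivation:
Click 1 (2,3) count=1: revealed 1 new [(2,3)] -> total=1
Click 2 (0,0) count=0: revealed 8 new [(0,0) (0,1) (0,2) (0,3) (1,0) (1,1) (1,2) (1,3)] -> total=9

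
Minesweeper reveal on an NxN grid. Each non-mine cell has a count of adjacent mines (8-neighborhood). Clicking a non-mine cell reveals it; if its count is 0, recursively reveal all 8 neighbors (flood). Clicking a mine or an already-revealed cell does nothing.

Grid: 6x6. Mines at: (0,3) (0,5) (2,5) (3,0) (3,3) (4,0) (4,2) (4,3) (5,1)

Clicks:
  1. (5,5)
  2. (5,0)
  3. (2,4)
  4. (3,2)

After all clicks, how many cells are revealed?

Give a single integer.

Answer: 9

Derivation:
Click 1 (5,5) count=0: revealed 6 new [(3,4) (3,5) (4,4) (4,5) (5,4) (5,5)] -> total=6
Click 2 (5,0) count=2: revealed 1 new [(5,0)] -> total=7
Click 3 (2,4) count=2: revealed 1 new [(2,4)] -> total=8
Click 4 (3,2) count=3: revealed 1 new [(3,2)] -> total=9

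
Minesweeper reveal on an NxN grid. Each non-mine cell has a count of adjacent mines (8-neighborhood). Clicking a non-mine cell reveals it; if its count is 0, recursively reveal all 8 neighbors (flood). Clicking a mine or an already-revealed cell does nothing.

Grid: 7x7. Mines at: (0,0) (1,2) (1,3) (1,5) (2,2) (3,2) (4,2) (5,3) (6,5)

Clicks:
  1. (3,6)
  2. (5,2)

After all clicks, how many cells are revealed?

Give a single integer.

Answer: 16

Derivation:
Click 1 (3,6) count=0: revealed 15 new [(2,3) (2,4) (2,5) (2,6) (3,3) (3,4) (3,5) (3,6) (4,3) (4,4) (4,5) (4,6) (5,4) (5,5) (5,6)] -> total=15
Click 2 (5,2) count=2: revealed 1 new [(5,2)] -> total=16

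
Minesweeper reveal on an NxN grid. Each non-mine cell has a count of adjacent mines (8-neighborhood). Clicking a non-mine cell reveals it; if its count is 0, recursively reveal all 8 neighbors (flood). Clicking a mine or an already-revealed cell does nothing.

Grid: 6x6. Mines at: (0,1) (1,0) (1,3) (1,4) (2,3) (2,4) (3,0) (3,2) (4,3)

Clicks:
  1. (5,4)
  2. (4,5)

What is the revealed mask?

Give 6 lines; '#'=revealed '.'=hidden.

Click 1 (5,4) count=1: revealed 1 new [(5,4)] -> total=1
Click 2 (4,5) count=0: revealed 5 new [(3,4) (3,5) (4,4) (4,5) (5,5)] -> total=6

Answer: ......
......
......
....##
....##
....##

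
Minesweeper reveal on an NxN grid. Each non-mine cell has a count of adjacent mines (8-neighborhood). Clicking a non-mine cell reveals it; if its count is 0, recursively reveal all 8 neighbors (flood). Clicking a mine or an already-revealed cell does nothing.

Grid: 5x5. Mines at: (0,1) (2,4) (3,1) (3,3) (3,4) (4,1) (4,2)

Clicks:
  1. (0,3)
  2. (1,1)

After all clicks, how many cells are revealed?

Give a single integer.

Answer: 7

Derivation:
Click 1 (0,3) count=0: revealed 6 new [(0,2) (0,3) (0,4) (1,2) (1,3) (1,4)] -> total=6
Click 2 (1,1) count=1: revealed 1 new [(1,1)] -> total=7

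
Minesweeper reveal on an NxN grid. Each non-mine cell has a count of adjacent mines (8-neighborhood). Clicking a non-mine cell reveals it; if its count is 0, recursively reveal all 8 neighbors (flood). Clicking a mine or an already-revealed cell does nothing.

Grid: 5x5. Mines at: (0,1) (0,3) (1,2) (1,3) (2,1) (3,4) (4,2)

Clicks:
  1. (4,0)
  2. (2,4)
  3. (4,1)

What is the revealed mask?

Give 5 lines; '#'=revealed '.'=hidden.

Click 1 (4,0) count=0: revealed 4 new [(3,0) (3,1) (4,0) (4,1)] -> total=4
Click 2 (2,4) count=2: revealed 1 new [(2,4)] -> total=5
Click 3 (4,1) count=1: revealed 0 new [(none)] -> total=5

Answer: .....
.....
....#
##...
##...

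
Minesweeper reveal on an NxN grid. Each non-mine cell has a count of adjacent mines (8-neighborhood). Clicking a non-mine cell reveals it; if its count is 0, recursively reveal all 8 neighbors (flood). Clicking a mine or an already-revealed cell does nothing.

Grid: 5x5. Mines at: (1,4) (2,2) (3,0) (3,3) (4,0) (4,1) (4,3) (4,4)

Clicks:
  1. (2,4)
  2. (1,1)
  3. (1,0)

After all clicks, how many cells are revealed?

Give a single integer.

Click 1 (2,4) count=2: revealed 1 new [(2,4)] -> total=1
Click 2 (1,1) count=1: revealed 1 new [(1,1)] -> total=2
Click 3 (1,0) count=0: revealed 9 new [(0,0) (0,1) (0,2) (0,3) (1,0) (1,2) (1,3) (2,0) (2,1)] -> total=11

Answer: 11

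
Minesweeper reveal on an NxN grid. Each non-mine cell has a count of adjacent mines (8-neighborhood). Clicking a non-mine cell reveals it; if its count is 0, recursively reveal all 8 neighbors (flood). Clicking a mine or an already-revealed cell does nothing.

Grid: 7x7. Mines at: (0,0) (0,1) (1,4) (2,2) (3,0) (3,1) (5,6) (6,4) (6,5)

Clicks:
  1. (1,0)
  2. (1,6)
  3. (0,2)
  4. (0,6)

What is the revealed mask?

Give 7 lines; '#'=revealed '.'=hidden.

Click 1 (1,0) count=2: revealed 1 new [(1,0)] -> total=1
Click 2 (1,6) count=0: revealed 30 new [(0,5) (0,6) (1,5) (1,6) (2,3) (2,4) (2,5) (2,6) (3,2) (3,3) (3,4) (3,5) (3,6) (4,0) (4,1) (4,2) (4,3) (4,4) (4,5) (4,6) (5,0) (5,1) (5,2) (5,3) (5,4) (5,5) (6,0) (6,1) (6,2) (6,3)] -> total=31
Click 3 (0,2) count=1: revealed 1 new [(0,2)] -> total=32
Click 4 (0,6) count=0: revealed 0 new [(none)] -> total=32

Answer: ..#..##
#....##
...####
..#####
#######
######.
####...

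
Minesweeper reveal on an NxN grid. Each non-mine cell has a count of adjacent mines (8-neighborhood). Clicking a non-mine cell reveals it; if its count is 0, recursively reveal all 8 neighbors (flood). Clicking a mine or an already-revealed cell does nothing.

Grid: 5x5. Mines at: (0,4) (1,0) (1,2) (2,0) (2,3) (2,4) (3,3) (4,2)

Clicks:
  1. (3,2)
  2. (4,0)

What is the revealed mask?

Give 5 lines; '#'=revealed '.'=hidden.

Click 1 (3,2) count=3: revealed 1 new [(3,2)] -> total=1
Click 2 (4,0) count=0: revealed 4 new [(3,0) (3,1) (4,0) (4,1)] -> total=5

Answer: .....
.....
.....
###..
##...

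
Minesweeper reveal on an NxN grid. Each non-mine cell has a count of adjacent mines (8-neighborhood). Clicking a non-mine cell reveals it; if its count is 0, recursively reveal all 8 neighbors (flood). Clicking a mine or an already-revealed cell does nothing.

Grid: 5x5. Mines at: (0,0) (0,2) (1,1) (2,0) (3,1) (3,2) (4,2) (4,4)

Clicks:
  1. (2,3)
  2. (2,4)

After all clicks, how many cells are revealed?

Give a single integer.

Answer: 8

Derivation:
Click 1 (2,3) count=1: revealed 1 new [(2,3)] -> total=1
Click 2 (2,4) count=0: revealed 7 new [(0,3) (0,4) (1,3) (1,4) (2,4) (3,3) (3,4)] -> total=8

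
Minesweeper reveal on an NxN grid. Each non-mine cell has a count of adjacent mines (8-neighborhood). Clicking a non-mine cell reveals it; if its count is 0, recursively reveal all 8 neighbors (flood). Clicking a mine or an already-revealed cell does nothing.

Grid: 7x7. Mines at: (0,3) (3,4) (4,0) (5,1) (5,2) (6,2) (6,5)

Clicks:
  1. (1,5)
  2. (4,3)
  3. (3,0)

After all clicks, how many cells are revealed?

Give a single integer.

Answer: 17

Derivation:
Click 1 (1,5) count=0: revealed 15 new [(0,4) (0,5) (0,6) (1,4) (1,5) (1,6) (2,4) (2,5) (2,6) (3,5) (3,6) (4,5) (4,6) (5,5) (5,6)] -> total=15
Click 2 (4,3) count=2: revealed 1 new [(4,3)] -> total=16
Click 3 (3,0) count=1: revealed 1 new [(3,0)] -> total=17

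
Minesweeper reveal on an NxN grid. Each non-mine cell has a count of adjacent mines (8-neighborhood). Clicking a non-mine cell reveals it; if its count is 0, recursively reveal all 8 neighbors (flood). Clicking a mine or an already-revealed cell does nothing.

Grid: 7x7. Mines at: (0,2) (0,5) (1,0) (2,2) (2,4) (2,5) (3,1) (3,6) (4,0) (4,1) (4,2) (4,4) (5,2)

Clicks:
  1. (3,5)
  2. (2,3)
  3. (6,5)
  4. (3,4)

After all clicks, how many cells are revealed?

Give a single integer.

Answer: 13

Derivation:
Click 1 (3,5) count=4: revealed 1 new [(3,5)] -> total=1
Click 2 (2,3) count=2: revealed 1 new [(2,3)] -> total=2
Click 3 (6,5) count=0: revealed 10 new [(4,5) (4,6) (5,3) (5,4) (5,5) (5,6) (6,3) (6,4) (6,5) (6,6)] -> total=12
Click 4 (3,4) count=3: revealed 1 new [(3,4)] -> total=13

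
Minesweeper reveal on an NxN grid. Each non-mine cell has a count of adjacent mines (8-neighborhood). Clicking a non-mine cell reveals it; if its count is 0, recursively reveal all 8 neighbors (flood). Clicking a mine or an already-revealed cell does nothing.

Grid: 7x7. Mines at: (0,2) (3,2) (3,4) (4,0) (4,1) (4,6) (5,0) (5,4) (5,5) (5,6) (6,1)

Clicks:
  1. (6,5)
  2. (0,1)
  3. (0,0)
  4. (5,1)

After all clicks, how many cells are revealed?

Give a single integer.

Answer: 10

Derivation:
Click 1 (6,5) count=3: revealed 1 new [(6,5)] -> total=1
Click 2 (0,1) count=1: revealed 1 new [(0,1)] -> total=2
Click 3 (0,0) count=0: revealed 7 new [(0,0) (1,0) (1,1) (2,0) (2,1) (3,0) (3,1)] -> total=9
Click 4 (5,1) count=4: revealed 1 new [(5,1)] -> total=10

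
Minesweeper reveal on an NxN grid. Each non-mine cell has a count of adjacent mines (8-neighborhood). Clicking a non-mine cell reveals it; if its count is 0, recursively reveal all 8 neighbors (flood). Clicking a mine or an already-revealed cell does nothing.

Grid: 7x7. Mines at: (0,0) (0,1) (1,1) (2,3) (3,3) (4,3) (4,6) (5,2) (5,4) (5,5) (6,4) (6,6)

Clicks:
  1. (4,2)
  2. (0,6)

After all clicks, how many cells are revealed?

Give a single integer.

Click 1 (4,2) count=3: revealed 1 new [(4,2)] -> total=1
Click 2 (0,6) count=0: revealed 16 new [(0,2) (0,3) (0,4) (0,5) (0,6) (1,2) (1,3) (1,4) (1,5) (1,6) (2,4) (2,5) (2,6) (3,4) (3,5) (3,6)] -> total=17

Answer: 17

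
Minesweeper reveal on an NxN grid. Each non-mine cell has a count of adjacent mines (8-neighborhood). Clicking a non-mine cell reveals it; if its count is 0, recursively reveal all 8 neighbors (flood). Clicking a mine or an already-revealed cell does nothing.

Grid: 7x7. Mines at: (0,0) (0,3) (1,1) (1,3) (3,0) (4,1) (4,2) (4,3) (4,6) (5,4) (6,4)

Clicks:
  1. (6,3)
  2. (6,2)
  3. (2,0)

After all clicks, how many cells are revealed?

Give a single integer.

Answer: 9

Derivation:
Click 1 (6,3) count=2: revealed 1 new [(6,3)] -> total=1
Click 2 (6,2) count=0: revealed 7 new [(5,0) (5,1) (5,2) (5,3) (6,0) (6,1) (6,2)] -> total=8
Click 3 (2,0) count=2: revealed 1 new [(2,0)] -> total=9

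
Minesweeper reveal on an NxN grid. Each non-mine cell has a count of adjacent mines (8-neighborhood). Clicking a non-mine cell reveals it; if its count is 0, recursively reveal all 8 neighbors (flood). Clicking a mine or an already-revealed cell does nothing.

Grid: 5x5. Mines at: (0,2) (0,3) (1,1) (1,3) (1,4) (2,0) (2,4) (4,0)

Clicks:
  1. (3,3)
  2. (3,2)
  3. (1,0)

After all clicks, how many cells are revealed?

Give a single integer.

Click 1 (3,3) count=1: revealed 1 new [(3,3)] -> total=1
Click 2 (3,2) count=0: revealed 10 new [(2,1) (2,2) (2,3) (3,1) (3,2) (3,4) (4,1) (4,2) (4,3) (4,4)] -> total=11
Click 3 (1,0) count=2: revealed 1 new [(1,0)] -> total=12

Answer: 12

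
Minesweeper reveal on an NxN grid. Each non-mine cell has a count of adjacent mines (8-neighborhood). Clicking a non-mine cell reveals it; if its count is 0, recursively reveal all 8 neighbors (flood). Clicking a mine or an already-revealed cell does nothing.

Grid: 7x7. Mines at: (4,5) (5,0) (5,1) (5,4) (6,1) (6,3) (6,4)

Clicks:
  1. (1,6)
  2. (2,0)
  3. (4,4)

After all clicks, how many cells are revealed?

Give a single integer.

Click 1 (1,6) count=0: revealed 33 new [(0,0) (0,1) (0,2) (0,3) (0,4) (0,5) (0,6) (1,0) (1,1) (1,2) (1,3) (1,4) (1,5) (1,6) (2,0) (2,1) (2,2) (2,3) (2,4) (2,5) (2,6) (3,0) (3,1) (3,2) (3,3) (3,4) (3,5) (3,6) (4,0) (4,1) (4,2) (4,3) (4,4)] -> total=33
Click 2 (2,0) count=0: revealed 0 new [(none)] -> total=33
Click 3 (4,4) count=2: revealed 0 new [(none)] -> total=33

Answer: 33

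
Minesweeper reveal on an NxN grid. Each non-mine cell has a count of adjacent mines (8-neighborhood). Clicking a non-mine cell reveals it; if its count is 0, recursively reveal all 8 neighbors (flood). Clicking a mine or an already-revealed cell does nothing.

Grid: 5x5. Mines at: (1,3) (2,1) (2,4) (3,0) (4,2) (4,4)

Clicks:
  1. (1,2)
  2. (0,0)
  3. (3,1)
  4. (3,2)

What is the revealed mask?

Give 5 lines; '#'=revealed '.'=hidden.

Answer: ###..
###..
.....
.##..
.....

Derivation:
Click 1 (1,2) count=2: revealed 1 new [(1,2)] -> total=1
Click 2 (0,0) count=0: revealed 5 new [(0,0) (0,1) (0,2) (1,0) (1,1)] -> total=6
Click 3 (3,1) count=3: revealed 1 new [(3,1)] -> total=7
Click 4 (3,2) count=2: revealed 1 new [(3,2)] -> total=8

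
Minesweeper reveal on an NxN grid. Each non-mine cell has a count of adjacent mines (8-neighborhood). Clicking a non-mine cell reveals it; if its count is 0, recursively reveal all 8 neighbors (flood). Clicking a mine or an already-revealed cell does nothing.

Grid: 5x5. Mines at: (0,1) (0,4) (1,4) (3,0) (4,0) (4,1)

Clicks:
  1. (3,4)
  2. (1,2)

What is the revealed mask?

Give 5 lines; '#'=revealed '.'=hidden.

Answer: .....
.###.
.####
.####
..###

Derivation:
Click 1 (3,4) count=0: revealed 14 new [(1,1) (1,2) (1,3) (2,1) (2,2) (2,3) (2,4) (3,1) (3,2) (3,3) (3,4) (4,2) (4,3) (4,4)] -> total=14
Click 2 (1,2) count=1: revealed 0 new [(none)] -> total=14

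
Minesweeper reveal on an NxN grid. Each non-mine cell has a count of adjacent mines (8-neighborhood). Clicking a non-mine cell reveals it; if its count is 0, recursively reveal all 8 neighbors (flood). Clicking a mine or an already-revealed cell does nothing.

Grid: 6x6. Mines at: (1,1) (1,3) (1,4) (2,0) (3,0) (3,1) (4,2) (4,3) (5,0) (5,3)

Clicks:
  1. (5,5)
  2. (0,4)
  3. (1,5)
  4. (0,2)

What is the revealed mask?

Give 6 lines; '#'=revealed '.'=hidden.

Answer: ..#.#.
.....#
....##
....##
....##
....##

Derivation:
Click 1 (5,5) count=0: revealed 8 new [(2,4) (2,5) (3,4) (3,5) (4,4) (4,5) (5,4) (5,5)] -> total=8
Click 2 (0,4) count=2: revealed 1 new [(0,4)] -> total=9
Click 3 (1,5) count=1: revealed 1 new [(1,5)] -> total=10
Click 4 (0,2) count=2: revealed 1 new [(0,2)] -> total=11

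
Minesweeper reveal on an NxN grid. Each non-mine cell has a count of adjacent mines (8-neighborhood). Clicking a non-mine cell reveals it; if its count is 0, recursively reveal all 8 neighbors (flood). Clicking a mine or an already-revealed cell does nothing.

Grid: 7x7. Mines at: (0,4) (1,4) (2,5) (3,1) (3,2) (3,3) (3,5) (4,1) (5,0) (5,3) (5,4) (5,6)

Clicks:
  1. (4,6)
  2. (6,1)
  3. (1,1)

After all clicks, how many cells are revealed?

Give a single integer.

Answer: 14

Derivation:
Click 1 (4,6) count=2: revealed 1 new [(4,6)] -> total=1
Click 2 (6,1) count=1: revealed 1 new [(6,1)] -> total=2
Click 3 (1,1) count=0: revealed 12 new [(0,0) (0,1) (0,2) (0,3) (1,0) (1,1) (1,2) (1,3) (2,0) (2,1) (2,2) (2,3)] -> total=14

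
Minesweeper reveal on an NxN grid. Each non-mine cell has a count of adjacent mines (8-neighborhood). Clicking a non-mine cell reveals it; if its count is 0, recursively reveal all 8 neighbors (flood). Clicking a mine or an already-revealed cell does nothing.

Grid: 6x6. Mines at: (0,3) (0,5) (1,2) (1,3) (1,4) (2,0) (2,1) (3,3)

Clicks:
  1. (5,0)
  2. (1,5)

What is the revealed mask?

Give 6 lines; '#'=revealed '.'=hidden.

Click 1 (5,0) count=0: revealed 19 new [(2,4) (2,5) (3,0) (3,1) (3,2) (3,4) (3,5) (4,0) (4,1) (4,2) (4,3) (4,4) (4,5) (5,0) (5,1) (5,2) (5,3) (5,4) (5,5)] -> total=19
Click 2 (1,5) count=2: revealed 1 new [(1,5)] -> total=20

Answer: ......
.....#
....##
###.##
######
######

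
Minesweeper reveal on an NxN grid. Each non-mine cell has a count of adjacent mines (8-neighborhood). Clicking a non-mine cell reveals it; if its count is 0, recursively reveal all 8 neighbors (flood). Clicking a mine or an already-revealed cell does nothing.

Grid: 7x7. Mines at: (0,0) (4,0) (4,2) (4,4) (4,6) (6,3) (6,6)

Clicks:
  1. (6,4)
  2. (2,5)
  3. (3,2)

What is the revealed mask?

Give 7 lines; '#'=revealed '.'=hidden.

Click 1 (6,4) count=1: revealed 1 new [(6,4)] -> total=1
Click 2 (2,5) count=0: revealed 27 new [(0,1) (0,2) (0,3) (0,4) (0,5) (0,6) (1,0) (1,1) (1,2) (1,3) (1,4) (1,5) (1,6) (2,0) (2,1) (2,2) (2,3) (2,4) (2,5) (2,6) (3,0) (3,1) (3,2) (3,3) (3,4) (3,5) (3,6)] -> total=28
Click 3 (3,2) count=1: revealed 0 new [(none)] -> total=28

Answer: .######
#######
#######
#######
.......
.......
....#..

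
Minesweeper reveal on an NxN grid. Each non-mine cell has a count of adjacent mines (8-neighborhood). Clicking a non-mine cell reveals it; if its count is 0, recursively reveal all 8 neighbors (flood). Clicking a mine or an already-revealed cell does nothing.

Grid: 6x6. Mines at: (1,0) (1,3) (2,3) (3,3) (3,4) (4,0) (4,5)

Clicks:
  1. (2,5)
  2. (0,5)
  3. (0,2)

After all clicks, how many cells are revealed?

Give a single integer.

Answer: 7

Derivation:
Click 1 (2,5) count=1: revealed 1 new [(2,5)] -> total=1
Click 2 (0,5) count=0: revealed 5 new [(0,4) (0,5) (1,4) (1,5) (2,4)] -> total=6
Click 3 (0,2) count=1: revealed 1 new [(0,2)] -> total=7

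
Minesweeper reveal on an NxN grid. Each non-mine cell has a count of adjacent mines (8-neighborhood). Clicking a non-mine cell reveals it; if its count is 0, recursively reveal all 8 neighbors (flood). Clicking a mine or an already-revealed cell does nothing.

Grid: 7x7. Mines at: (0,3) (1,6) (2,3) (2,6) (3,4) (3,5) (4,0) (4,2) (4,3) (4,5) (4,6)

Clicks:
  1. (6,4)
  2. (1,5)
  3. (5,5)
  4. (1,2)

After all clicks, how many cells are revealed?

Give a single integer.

Click 1 (6,4) count=0: revealed 14 new [(5,0) (5,1) (5,2) (5,3) (5,4) (5,5) (5,6) (6,0) (6,1) (6,2) (6,3) (6,4) (6,5) (6,6)] -> total=14
Click 2 (1,5) count=2: revealed 1 new [(1,5)] -> total=15
Click 3 (5,5) count=2: revealed 0 new [(none)] -> total=15
Click 4 (1,2) count=2: revealed 1 new [(1,2)] -> total=16

Answer: 16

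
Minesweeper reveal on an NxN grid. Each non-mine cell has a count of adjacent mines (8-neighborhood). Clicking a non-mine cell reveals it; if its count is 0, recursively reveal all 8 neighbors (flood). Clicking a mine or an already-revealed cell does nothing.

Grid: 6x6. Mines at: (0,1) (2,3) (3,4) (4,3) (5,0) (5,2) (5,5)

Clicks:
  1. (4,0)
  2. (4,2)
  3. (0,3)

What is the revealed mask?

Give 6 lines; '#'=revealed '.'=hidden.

Click 1 (4,0) count=1: revealed 1 new [(4,0)] -> total=1
Click 2 (4,2) count=2: revealed 1 new [(4,2)] -> total=2
Click 3 (0,3) count=0: revealed 10 new [(0,2) (0,3) (0,4) (0,5) (1,2) (1,3) (1,4) (1,5) (2,4) (2,5)] -> total=12

Answer: ..####
..####
....##
......
#.#...
......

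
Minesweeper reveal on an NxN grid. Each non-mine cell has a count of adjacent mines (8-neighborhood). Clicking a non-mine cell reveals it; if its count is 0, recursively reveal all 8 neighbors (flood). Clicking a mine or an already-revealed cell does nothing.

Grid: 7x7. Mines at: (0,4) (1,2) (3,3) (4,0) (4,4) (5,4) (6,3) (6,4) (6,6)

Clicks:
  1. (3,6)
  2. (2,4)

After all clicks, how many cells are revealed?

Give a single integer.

Answer: 15

Derivation:
Click 1 (3,6) count=0: revealed 15 new [(0,5) (0,6) (1,4) (1,5) (1,6) (2,4) (2,5) (2,6) (3,4) (3,5) (3,6) (4,5) (4,6) (5,5) (5,6)] -> total=15
Click 2 (2,4) count=1: revealed 0 new [(none)] -> total=15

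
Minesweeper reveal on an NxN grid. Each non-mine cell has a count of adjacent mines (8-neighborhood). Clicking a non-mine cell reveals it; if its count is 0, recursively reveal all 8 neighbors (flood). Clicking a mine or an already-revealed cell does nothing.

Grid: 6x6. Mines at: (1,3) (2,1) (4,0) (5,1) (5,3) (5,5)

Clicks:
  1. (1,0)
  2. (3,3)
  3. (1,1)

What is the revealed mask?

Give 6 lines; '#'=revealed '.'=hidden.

Answer: ....##
##..##
..####
..####
..####
......

Derivation:
Click 1 (1,0) count=1: revealed 1 new [(1,0)] -> total=1
Click 2 (3,3) count=0: revealed 16 new [(0,4) (0,5) (1,4) (1,5) (2,2) (2,3) (2,4) (2,5) (3,2) (3,3) (3,4) (3,5) (4,2) (4,3) (4,4) (4,5)] -> total=17
Click 3 (1,1) count=1: revealed 1 new [(1,1)] -> total=18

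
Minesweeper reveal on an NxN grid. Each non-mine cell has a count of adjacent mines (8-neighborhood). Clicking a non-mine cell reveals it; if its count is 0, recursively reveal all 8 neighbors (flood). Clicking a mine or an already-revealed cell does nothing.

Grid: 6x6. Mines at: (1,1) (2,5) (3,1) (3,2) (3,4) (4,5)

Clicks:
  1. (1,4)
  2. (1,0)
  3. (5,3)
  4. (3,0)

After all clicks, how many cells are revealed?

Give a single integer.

Answer: 13

Derivation:
Click 1 (1,4) count=1: revealed 1 new [(1,4)] -> total=1
Click 2 (1,0) count=1: revealed 1 new [(1,0)] -> total=2
Click 3 (5,3) count=0: revealed 10 new [(4,0) (4,1) (4,2) (4,3) (4,4) (5,0) (5,1) (5,2) (5,3) (5,4)] -> total=12
Click 4 (3,0) count=1: revealed 1 new [(3,0)] -> total=13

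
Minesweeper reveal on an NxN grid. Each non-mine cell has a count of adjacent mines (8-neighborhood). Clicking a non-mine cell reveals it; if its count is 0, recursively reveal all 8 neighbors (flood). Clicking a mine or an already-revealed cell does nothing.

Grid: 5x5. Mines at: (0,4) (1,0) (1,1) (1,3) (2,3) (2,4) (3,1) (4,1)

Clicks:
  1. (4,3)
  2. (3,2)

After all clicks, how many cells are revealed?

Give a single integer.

Answer: 6

Derivation:
Click 1 (4,3) count=0: revealed 6 new [(3,2) (3,3) (3,4) (4,2) (4,3) (4,4)] -> total=6
Click 2 (3,2) count=3: revealed 0 new [(none)] -> total=6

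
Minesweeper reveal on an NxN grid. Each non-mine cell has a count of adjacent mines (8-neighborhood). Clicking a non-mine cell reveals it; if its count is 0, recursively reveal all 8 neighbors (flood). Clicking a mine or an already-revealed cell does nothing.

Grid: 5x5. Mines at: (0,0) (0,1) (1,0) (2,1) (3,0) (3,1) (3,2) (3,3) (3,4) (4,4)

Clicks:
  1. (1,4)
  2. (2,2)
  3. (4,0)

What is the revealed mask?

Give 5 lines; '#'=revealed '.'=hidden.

Click 1 (1,4) count=0: revealed 9 new [(0,2) (0,3) (0,4) (1,2) (1,3) (1,4) (2,2) (2,3) (2,4)] -> total=9
Click 2 (2,2) count=4: revealed 0 new [(none)] -> total=9
Click 3 (4,0) count=2: revealed 1 new [(4,0)] -> total=10

Answer: ..###
..###
..###
.....
#....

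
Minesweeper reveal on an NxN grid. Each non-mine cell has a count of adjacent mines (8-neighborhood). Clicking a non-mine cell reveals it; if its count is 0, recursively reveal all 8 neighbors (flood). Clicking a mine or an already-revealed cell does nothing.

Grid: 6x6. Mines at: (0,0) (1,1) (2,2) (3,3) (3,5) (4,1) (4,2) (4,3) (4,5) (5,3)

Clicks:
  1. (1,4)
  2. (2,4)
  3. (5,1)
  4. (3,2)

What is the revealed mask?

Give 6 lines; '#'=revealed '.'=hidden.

Answer: ..####
..####
...###
..#...
......
.#....

Derivation:
Click 1 (1,4) count=0: revealed 11 new [(0,2) (0,3) (0,4) (0,5) (1,2) (1,3) (1,4) (1,5) (2,3) (2,4) (2,5)] -> total=11
Click 2 (2,4) count=2: revealed 0 new [(none)] -> total=11
Click 3 (5,1) count=2: revealed 1 new [(5,1)] -> total=12
Click 4 (3,2) count=5: revealed 1 new [(3,2)] -> total=13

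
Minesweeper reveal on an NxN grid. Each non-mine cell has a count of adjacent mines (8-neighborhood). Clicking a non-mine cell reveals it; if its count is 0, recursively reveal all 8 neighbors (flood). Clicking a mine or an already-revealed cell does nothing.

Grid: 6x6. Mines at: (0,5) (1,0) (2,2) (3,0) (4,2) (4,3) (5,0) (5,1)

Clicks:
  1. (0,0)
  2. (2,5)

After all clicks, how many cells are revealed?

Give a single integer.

Click 1 (0,0) count=1: revealed 1 new [(0,0)] -> total=1
Click 2 (2,5) count=0: revealed 13 new [(1,3) (1,4) (1,5) (2,3) (2,4) (2,5) (3,3) (3,4) (3,5) (4,4) (4,5) (5,4) (5,5)] -> total=14

Answer: 14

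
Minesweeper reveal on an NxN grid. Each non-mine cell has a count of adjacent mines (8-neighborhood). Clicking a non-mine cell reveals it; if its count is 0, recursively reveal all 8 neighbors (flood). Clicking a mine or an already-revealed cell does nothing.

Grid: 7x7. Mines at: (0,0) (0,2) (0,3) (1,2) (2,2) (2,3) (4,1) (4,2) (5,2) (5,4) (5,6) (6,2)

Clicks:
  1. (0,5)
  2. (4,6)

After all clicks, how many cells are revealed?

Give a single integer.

Click 1 (0,5) count=0: revealed 15 new [(0,4) (0,5) (0,6) (1,4) (1,5) (1,6) (2,4) (2,5) (2,6) (3,4) (3,5) (3,6) (4,4) (4,5) (4,6)] -> total=15
Click 2 (4,6) count=1: revealed 0 new [(none)] -> total=15

Answer: 15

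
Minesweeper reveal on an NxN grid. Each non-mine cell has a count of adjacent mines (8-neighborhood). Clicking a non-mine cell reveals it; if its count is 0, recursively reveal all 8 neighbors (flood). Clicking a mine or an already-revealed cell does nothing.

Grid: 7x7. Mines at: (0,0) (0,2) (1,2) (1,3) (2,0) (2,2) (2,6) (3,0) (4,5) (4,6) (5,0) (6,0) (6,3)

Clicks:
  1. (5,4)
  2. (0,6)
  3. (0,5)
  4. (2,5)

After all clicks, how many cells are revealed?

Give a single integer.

Answer: 8

Derivation:
Click 1 (5,4) count=2: revealed 1 new [(5,4)] -> total=1
Click 2 (0,6) count=0: revealed 6 new [(0,4) (0,5) (0,6) (1,4) (1,5) (1,6)] -> total=7
Click 3 (0,5) count=0: revealed 0 new [(none)] -> total=7
Click 4 (2,5) count=1: revealed 1 new [(2,5)] -> total=8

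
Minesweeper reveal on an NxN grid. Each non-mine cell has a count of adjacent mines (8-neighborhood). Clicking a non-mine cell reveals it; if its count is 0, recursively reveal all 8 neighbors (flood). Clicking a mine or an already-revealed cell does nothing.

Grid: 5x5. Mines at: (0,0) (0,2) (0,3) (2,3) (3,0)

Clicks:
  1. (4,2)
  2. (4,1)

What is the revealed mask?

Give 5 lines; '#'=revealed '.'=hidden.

Click 1 (4,2) count=0: revealed 8 new [(3,1) (3,2) (3,3) (3,4) (4,1) (4,2) (4,3) (4,4)] -> total=8
Click 2 (4,1) count=1: revealed 0 new [(none)] -> total=8

Answer: .....
.....
.....
.####
.####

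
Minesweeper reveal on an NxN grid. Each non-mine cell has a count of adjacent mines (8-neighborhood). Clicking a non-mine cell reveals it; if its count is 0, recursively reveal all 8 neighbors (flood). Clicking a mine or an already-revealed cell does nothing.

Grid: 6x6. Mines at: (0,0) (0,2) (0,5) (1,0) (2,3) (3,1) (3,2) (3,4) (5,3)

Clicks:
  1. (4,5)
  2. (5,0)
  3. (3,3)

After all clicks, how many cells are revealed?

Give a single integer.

Click 1 (4,5) count=1: revealed 1 new [(4,5)] -> total=1
Click 2 (5,0) count=0: revealed 6 new [(4,0) (4,1) (4,2) (5,0) (5,1) (5,2)] -> total=7
Click 3 (3,3) count=3: revealed 1 new [(3,3)] -> total=8

Answer: 8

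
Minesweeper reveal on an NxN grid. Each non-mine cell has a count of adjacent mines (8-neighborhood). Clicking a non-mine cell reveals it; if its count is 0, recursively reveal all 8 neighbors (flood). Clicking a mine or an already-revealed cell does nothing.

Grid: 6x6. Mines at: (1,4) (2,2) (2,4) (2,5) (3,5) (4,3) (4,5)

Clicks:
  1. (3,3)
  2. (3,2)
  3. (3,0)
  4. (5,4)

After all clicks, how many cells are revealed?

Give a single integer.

Click 1 (3,3) count=3: revealed 1 new [(3,3)] -> total=1
Click 2 (3,2) count=2: revealed 1 new [(3,2)] -> total=2
Click 3 (3,0) count=0: revealed 18 new [(0,0) (0,1) (0,2) (0,3) (1,0) (1,1) (1,2) (1,3) (2,0) (2,1) (3,0) (3,1) (4,0) (4,1) (4,2) (5,0) (5,1) (5,2)] -> total=20
Click 4 (5,4) count=2: revealed 1 new [(5,4)] -> total=21

Answer: 21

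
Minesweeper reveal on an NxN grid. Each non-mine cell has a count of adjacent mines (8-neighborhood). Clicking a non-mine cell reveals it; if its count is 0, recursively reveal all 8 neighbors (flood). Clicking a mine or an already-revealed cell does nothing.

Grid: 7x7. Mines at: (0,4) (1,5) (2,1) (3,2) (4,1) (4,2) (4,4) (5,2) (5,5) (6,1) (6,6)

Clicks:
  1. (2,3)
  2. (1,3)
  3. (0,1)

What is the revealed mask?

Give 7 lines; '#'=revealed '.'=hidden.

Answer: ####...
####...
...#...
.......
.......
.......
.......

Derivation:
Click 1 (2,3) count=1: revealed 1 new [(2,3)] -> total=1
Click 2 (1,3) count=1: revealed 1 new [(1,3)] -> total=2
Click 3 (0,1) count=0: revealed 7 new [(0,0) (0,1) (0,2) (0,3) (1,0) (1,1) (1,2)] -> total=9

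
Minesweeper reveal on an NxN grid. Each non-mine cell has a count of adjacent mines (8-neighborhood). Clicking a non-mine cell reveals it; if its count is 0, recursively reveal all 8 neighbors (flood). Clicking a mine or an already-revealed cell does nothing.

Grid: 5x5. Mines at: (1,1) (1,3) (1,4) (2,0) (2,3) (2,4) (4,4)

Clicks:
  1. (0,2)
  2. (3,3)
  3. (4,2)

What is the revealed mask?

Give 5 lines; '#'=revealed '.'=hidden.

Click 1 (0,2) count=2: revealed 1 new [(0,2)] -> total=1
Click 2 (3,3) count=3: revealed 1 new [(3,3)] -> total=2
Click 3 (4,2) count=0: revealed 7 new [(3,0) (3,1) (3,2) (4,0) (4,1) (4,2) (4,3)] -> total=9

Answer: ..#..
.....
.....
####.
####.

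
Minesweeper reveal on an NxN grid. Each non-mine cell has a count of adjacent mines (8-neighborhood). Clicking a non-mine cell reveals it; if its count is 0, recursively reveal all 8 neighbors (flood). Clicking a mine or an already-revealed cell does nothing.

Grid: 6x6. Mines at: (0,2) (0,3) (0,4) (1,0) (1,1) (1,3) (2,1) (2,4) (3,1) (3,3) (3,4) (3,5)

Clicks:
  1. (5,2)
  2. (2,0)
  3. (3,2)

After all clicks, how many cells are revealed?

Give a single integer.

Answer: 14

Derivation:
Click 1 (5,2) count=0: revealed 12 new [(4,0) (4,1) (4,2) (4,3) (4,4) (4,5) (5,0) (5,1) (5,2) (5,3) (5,4) (5,5)] -> total=12
Click 2 (2,0) count=4: revealed 1 new [(2,0)] -> total=13
Click 3 (3,2) count=3: revealed 1 new [(3,2)] -> total=14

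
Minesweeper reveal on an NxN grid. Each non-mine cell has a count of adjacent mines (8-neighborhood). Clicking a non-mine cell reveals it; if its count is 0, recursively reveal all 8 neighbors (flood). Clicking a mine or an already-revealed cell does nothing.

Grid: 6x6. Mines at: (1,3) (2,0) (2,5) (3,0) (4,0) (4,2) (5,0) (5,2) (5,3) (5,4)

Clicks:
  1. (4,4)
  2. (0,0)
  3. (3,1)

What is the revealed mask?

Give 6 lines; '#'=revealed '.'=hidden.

Click 1 (4,4) count=2: revealed 1 new [(4,4)] -> total=1
Click 2 (0,0) count=0: revealed 6 new [(0,0) (0,1) (0,2) (1,0) (1,1) (1,2)] -> total=7
Click 3 (3,1) count=4: revealed 1 new [(3,1)] -> total=8

Answer: ###...
###...
......
.#....
....#.
......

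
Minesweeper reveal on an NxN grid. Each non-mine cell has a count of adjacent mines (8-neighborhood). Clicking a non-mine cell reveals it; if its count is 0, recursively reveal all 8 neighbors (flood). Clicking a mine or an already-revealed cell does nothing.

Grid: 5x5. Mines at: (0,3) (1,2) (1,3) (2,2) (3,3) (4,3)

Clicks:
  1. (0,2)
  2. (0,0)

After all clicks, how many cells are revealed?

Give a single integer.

Click 1 (0,2) count=3: revealed 1 new [(0,2)] -> total=1
Click 2 (0,0) count=0: revealed 12 new [(0,0) (0,1) (1,0) (1,1) (2,0) (2,1) (3,0) (3,1) (3,2) (4,0) (4,1) (4,2)] -> total=13

Answer: 13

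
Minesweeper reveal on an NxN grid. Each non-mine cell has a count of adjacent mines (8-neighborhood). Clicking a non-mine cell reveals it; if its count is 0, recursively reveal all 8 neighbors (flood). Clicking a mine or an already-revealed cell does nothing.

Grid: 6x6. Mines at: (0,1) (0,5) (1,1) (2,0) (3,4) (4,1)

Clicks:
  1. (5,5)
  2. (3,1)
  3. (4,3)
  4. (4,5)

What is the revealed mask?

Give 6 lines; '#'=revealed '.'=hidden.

Answer: ......
......
......
.#....
..####
..####

Derivation:
Click 1 (5,5) count=0: revealed 8 new [(4,2) (4,3) (4,4) (4,5) (5,2) (5,3) (5,4) (5,5)] -> total=8
Click 2 (3,1) count=2: revealed 1 new [(3,1)] -> total=9
Click 3 (4,3) count=1: revealed 0 new [(none)] -> total=9
Click 4 (4,5) count=1: revealed 0 new [(none)] -> total=9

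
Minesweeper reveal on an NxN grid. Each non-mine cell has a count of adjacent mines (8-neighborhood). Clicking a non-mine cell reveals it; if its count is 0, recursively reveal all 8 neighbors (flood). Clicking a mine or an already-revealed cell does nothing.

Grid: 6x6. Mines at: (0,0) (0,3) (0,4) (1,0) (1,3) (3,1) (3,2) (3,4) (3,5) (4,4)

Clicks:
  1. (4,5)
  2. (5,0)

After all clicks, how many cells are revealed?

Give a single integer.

Click 1 (4,5) count=3: revealed 1 new [(4,5)] -> total=1
Click 2 (5,0) count=0: revealed 8 new [(4,0) (4,1) (4,2) (4,3) (5,0) (5,1) (5,2) (5,3)] -> total=9

Answer: 9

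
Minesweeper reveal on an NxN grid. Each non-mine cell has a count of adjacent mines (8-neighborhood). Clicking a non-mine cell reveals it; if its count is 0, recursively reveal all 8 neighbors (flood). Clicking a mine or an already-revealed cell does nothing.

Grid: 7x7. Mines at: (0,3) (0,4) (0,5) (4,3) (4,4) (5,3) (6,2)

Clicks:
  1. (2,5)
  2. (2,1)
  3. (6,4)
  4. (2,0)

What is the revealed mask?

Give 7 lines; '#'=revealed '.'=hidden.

Answer: ###....
#######
#######
#######
###..##
###.###
##..###

Derivation:
Click 1 (2,5) count=0: revealed 40 new [(0,0) (0,1) (0,2) (1,0) (1,1) (1,2) (1,3) (1,4) (1,5) (1,6) (2,0) (2,1) (2,2) (2,3) (2,4) (2,5) (2,6) (3,0) (3,1) (3,2) (3,3) (3,4) (3,5) (3,6) (4,0) (4,1) (4,2) (4,5) (4,6) (5,0) (5,1) (5,2) (5,4) (5,5) (5,6) (6,0) (6,1) (6,4) (6,5) (6,6)] -> total=40
Click 2 (2,1) count=0: revealed 0 new [(none)] -> total=40
Click 3 (6,4) count=1: revealed 0 new [(none)] -> total=40
Click 4 (2,0) count=0: revealed 0 new [(none)] -> total=40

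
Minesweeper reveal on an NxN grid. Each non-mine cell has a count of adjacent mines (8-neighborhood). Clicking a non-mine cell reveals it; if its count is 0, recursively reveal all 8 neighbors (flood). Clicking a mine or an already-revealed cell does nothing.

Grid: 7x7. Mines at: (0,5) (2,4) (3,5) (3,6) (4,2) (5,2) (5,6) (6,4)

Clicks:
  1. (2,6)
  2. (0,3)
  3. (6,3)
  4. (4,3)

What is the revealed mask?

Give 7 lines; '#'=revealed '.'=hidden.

Click 1 (2,6) count=2: revealed 1 new [(2,6)] -> total=1
Click 2 (0,3) count=0: revealed 24 new [(0,0) (0,1) (0,2) (0,3) (0,4) (1,0) (1,1) (1,2) (1,3) (1,4) (2,0) (2,1) (2,2) (2,3) (3,0) (3,1) (3,2) (3,3) (4,0) (4,1) (5,0) (5,1) (6,0) (6,1)] -> total=25
Click 3 (6,3) count=2: revealed 1 new [(6,3)] -> total=26
Click 4 (4,3) count=2: revealed 1 new [(4,3)] -> total=27

Answer: #####..
#####..
####..#
####...
##.#...
##.....
##.#...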